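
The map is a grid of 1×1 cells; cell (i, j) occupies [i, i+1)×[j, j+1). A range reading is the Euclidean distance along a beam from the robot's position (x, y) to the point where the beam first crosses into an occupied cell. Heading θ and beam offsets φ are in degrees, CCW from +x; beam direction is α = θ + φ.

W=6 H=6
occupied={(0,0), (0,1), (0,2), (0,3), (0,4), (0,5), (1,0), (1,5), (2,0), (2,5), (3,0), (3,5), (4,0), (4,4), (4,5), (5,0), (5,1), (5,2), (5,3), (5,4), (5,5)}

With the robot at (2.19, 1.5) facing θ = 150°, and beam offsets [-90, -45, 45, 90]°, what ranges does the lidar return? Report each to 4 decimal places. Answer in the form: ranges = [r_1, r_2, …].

beam 1: φ=-90°, α=60°
  direction (0.5000, 0.8660); cell (2,1); t to first gridline: x 1.6200, y 0.5774 (then +2.0000 / +1.1547)
    (2,2) via y @ 0.5774
    (3,2) via x @ 1.6200
    (3,3) via y @ 1.7321
    (3,4) via y @ 2.8868
    (4,4) via x @ 3.6200  # hit
  → r_1 = 3.6200
beam 2: φ=-45°, α=105°
  direction (-0.2588, 0.9659); cell (2,1); t to first gridline: x 0.7341, y 0.5176 (then +3.8637 / +1.0353)
    (2,2) via y @ 0.5176
    (1,2) via x @ 0.7341
    (1,3) via y @ 1.5529
    (1,4) via y @ 2.5882
    (1,5) via y @ 3.6235  # hit
  → r_2 = 3.6235
beam 3: φ=45°, α=195°
  direction (-0.9659, -0.2588); cell (2,1); t to first gridline: x 0.1967, y 1.9319 (then +1.0353 / +3.8637)
    (1,1) via x @ 0.1967
    (0,1) via x @ 1.2320  # hit
  → r_3 = 1.2320
beam 4: φ=90°, α=240°
  direction (-0.5000, -0.8660); cell (2,1); t to first gridline: x 0.3800, y 0.5774 (then +2.0000 / +1.1547)
    (1,1) via x @ 0.3800
    (1,0) via y @ 0.5774  # hit
  → r_4 = 0.5774

ranges = [3.6200, 3.6235, 1.2320, 0.5774]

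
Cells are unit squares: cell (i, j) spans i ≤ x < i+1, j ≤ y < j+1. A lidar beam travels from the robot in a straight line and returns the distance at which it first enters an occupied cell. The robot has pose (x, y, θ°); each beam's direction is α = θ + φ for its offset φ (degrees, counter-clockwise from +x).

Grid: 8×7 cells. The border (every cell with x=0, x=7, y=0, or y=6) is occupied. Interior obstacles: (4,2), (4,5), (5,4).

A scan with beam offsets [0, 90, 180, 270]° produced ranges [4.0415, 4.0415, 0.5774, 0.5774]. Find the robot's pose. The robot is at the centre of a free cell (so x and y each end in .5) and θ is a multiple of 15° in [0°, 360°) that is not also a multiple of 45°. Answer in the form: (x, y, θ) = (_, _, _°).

(x, y, θ) = (4.5, 4.5, 210°)

Enumerate (i+0.5, j+0.5, θ) over the 27 free cells and 16 admissible headings. For each, cast all 4 beams and compare to the given ranges.
  (5.5, 3.5, 30°): beam 1 = 1.7321 ≠ 4.0415 ✗
  (6.5, 4.5, 210°): beam 1 = 0.5774 ≠ 4.0415 ✗
  (2.5, 3.5, 30°): beam 1 = 2.8868 ≠ 4.0415 ✗
  …
  (4.5, 4.5, 210°): r_1=4.0415, r_2=4.0415, r_3=0.5774, r_4=0.5774 — all match ✓
Unique over the lattice → pose = (4.5, 4.5, 210°).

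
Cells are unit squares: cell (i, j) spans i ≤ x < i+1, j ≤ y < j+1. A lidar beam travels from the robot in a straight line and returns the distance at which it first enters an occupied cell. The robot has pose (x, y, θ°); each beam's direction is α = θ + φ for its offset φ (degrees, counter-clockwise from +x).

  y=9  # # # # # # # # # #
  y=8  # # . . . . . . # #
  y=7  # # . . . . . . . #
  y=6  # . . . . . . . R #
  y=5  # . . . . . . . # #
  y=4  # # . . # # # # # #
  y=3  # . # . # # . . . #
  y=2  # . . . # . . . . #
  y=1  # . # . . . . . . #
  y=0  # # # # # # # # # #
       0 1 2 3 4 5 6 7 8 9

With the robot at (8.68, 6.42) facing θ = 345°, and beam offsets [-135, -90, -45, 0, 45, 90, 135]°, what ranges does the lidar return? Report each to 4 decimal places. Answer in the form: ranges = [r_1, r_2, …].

beam 1: φ=-135°, α=210°
  d=(-0.8660,-0.5000)  start (8,6)  tX=0.7852 tY=0.8400  stride 1/|dx|=1.1547 1/|dy|=2.0000
    cross x-line → (7,6), t=0.7852
    cross y-line → (7,5), t=0.8400
    cross x-line → (6,5), t=1.9399
    cross y-line → (6,4), t=2.8400 (wall)
  → r_1 = 2.8400
beam 2: φ=-90°, α=255°
  d=(-0.2588,-0.9659)  start (8,6)  tX=2.6273 tY=0.4348  stride 1/|dx|=3.8637 1/|dy|=1.0353
    cross y-line → (8,5), t=0.4348 (wall)
  → r_2 = 0.4348
beam 3: φ=-45°, α=300°
  d=(0.5000,-0.8660)  start (8,6)  tX=0.6400 tY=0.4850  stride 1/|dx|=2.0000 1/|dy|=1.1547
    cross y-line → (8,5), t=0.4850 (wall)
  → r_3 = 0.4850
beam 4: φ=0°, α=345°
  d=(0.9659,-0.2588)  start (8,6)  tX=0.3313 tY=1.6228  stride 1/|dx|=1.0353 1/|dy|=3.8637
    cross x-line → (9,6), t=0.3313 (wall)
  → r_4 = 0.3313
beam 5: φ=45°, α=30°
  d=(0.8660,0.5000)  start (8,6)  tX=0.3695 tY=1.1600  stride 1/|dx|=1.1547 1/|dy|=2.0000
    cross x-line → (9,6), t=0.3695 (wall)
  → r_5 = 0.3695
beam 6: φ=90°, α=75°
  d=(0.2588,0.9659)  start (8,6)  tX=1.2364 tY=0.6005  stride 1/|dx|=3.8637 1/|dy|=1.0353
    cross y-line → (8,7), t=0.6005
    cross x-line → (9,7), t=1.2364 (wall)
  → r_6 = 1.2364
beam 7: φ=135°, α=120°
  d=(-0.5000,0.8660)  start (8,6)  tX=1.3600 tY=0.6697  stride 1/|dx|=2.0000 1/|dy|=1.1547
    cross y-line → (8,7), t=0.6697
    cross x-line → (7,7), t=1.3600
    cross y-line → (7,8), t=1.8244
    cross y-line → (7,9), t=2.9791 (wall)
  → r_7 = 2.9791

ranges = [2.8400, 0.4348, 0.4850, 0.3313, 0.3695, 1.2364, 2.9791]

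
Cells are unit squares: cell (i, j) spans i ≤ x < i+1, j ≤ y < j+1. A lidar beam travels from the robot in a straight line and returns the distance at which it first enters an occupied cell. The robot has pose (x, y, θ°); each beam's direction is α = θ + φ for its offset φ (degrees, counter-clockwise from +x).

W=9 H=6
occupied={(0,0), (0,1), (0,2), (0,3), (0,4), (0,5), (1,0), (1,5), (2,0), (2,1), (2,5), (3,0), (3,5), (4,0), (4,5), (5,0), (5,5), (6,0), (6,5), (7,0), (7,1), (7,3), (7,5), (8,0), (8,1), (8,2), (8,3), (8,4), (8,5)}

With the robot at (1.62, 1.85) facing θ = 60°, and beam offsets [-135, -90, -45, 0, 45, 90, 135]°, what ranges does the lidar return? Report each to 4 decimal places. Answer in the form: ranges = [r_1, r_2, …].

beam 1: φ=-135°, α=285°
  cosα=0.2588 sinα=-0.9659 | (1,1) | tMaxX 1.4682 tMaxY 0.8800 | tΔX 3.8637 tΔY 1.0353
    t=0.8800 [y] (1,0) — stop
  → r_1 = 0.8800
beam 2: φ=-90°, α=330°
  cosα=0.8660 sinα=-0.5000 | (1,1) | tMaxX 0.4388 tMaxY 1.7000 | tΔX 1.1547 tΔY 2.0000
    t=0.4388 [x] (2,1) — stop
  → r_2 = 0.4388
beam 3: φ=-45°, α=15°
  cosα=0.9659 sinα=0.2588 | (1,1) | tMaxX 0.3934 tMaxY 0.5796 | tΔX 1.0353 tΔY 3.8637
    t=0.3934 [x] (2,1) — stop
  → r_3 = 0.3934
beam 4: φ=0°, α=60°
  cosα=0.5000 sinα=0.8660 | (1,1) | tMaxX 0.7600 tMaxY 0.1732 | tΔX 2.0000 tΔY 1.1547
    t=0.1732 [y] (1,2)
    t=0.7600 [x] (2,2)
    t=1.3279 [y] (2,3)
    t=2.4826 [y] (2,4)
    t=2.7600 [x] (3,4)
    t=3.6373 [y] (3,5) — stop
  → r_4 = 3.6373
beam 5: φ=45°, α=105°
  cosα=-0.2588 sinα=0.9659 | (1,1) | tMaxX 2.3955 tMaxY 0.1553 | tΔX 3.8637 tΔY 1.0353
    t=0.1553 [y] (1,2)
    t=1.1906 [y] (1,3)
    t=2.2258 [y] (1,4)
    t=2.3955 [x] (0,4) — stop
  → r_5 = 2.3955
beam 6: φ=90°, α=150°
  cosα=-0.8660 sinα=0.5000 | (1,1) | tMaxX 0.7159 tMaxY 0.3000 | tΔX 1.1547 tΔY 2.0000
    t=0.3000 [y] (1,2)
    t=0.7159 [x] (0,2) — stop
  → r_6 = 0.7159
beam 7: φ=135°, α=195°
  cosα=-0.9659 sinα=-0.2588 | (1,1) | tMaxX 0.6419 tMaxY 3.2841 | tΔX 1.0353 tΔY 3.8637
    t=0.6419 [x] (0,1) — stop
  → r_7 = 0.6419

ranges = [0.8800, 0.4388, 0.3934, 3.6373, 2.3955, 0.7159, 0.6419]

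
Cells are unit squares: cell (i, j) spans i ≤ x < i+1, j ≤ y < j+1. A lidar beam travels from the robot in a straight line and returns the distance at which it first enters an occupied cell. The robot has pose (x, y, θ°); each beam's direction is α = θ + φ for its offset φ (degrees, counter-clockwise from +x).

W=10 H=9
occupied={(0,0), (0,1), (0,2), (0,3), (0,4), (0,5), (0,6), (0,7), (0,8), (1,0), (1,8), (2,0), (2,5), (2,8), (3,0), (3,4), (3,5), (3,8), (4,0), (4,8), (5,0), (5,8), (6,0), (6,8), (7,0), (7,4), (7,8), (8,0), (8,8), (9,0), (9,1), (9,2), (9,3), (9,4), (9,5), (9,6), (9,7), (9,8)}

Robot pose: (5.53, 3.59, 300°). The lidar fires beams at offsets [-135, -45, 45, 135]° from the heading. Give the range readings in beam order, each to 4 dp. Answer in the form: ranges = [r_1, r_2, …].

ranges = [1.5841, 2.6814, 3.5924, 4.5656]

beam 1: φ=-135°, α=165°
  dir = (cos 165°, sin 165°) = (-0.9659, 0.2588); from cell (5,3)
  next x-line at t=0.5487, next y-line at t=1.5841; Δt_x=1.0353, Δt_y=3.8637
    x: enter (4,3) at t=0.5487
    x: enter (3,3) at t=1.5840
    y: enter (3,4) at t=1.5841 ← occupied
  → r_1 = 1.5841
beam 2: φ=-45°, α=255°
  dir = (cos 255°, sin 255°) = (-0.2588, -0.9659); from cell (5,3)
  next x-line at t=2.0478, next y-line at t=0.6108; Δt_x=3.8637, Δt_y=1.0353
    y: enter (5,2) at t=0.6108
    y: enter (5,1) at t=1.6461
    x: enter (4,1) at t=2.0478
    y: enter (4,0) at t=2.6814 ← occupied
  → r_2 = 2.6814
beam 3: φ=45°, α=345°
  dir = (cos 345°, sin 345°) = (0.9659, -0.2588); from cell (5,3)
  next x-line at t=0.4866, next y-line at t=2.2796; Δt_x=1.0353, Δt_y=3.8637
    x: enter (6,3) at t=0.4866
    x: enter (7,3) at t=1.5219
    y: enter (7,2) at t=2.2796
    x: enter (8,2) at t=2.5571
    x: enter (9,2) at t=3.5924 ← occupied
  → r_3 = 3.5924
beam 4: φ=135°, α=75°
  dir = (cos 75°, sin 75°) = (0.2588, 0.9659); from cell (5,3)
  next x-line at t=1.8159, next y-line at t=0.4245; Δt_x=3.8637, Δt_y=1.0353
    y: enter (5,4) at t=0.4245
    y: enter (5,5) at t=1.4597
    x: enter (6,5) at t=1.8159
    y: enter (6,6) at t=2.4950
    y: enter (6,7) at t=3.5303
    y: enter (6,8) at t=4.5656 ← occupied
  → r_4 = 4.5656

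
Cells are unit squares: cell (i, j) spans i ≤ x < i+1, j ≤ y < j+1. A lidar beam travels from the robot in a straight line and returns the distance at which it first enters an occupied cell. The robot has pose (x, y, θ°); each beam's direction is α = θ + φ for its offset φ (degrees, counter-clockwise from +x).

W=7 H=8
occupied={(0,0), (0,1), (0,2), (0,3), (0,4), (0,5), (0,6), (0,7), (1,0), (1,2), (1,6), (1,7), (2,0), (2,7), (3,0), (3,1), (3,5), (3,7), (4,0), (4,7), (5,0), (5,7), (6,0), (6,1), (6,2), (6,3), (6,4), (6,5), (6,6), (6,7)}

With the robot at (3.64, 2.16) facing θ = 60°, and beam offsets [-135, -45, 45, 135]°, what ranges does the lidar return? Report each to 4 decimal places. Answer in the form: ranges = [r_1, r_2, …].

beam 1: φ=-135°, α=285°
  d=(0.2588,-0.9659)  start (3,2)  tX=1.3909 tY=0.1656  stride 1/|dx|=3.8637 1/|dy|=1.0353
    cross y-line → (3,1), t=0.1656 (wall)
  → r_1 = 0.1656
beam 2: φ=-45°, α=15°
  d=(0.9659,0.2588)  start (3,2)  tX=0.3727 tY=3.2455  stride 1/|dx|=1.0353 1/|dy|=3.8637
    cross x-line → (4,2), t=0.3727
    cross x-line → (5,2), t=1.4080
    cross x-line → (6,2), t=2.4433 (wall)
  → r_2 = 2.4433
beam 3: φ=45°, α=105°
  d=(-0.2588,0.9659)  start (3,2)  tX=2.4728 tY=0.8696  stride 1/|dx|=3.8637 1/|dy|=1.0353
    cross y-line → (3,3), t=0.8696
    cross y-line → (3,4), t=1.9049
    cross x-line → (2,4), t=2.4728
    cross y-line → (2,5), t=2.9402
    cross y-line → (2,6), t=3.9755
    cross y-line → (2,7), t=5.0107 (wall)
  → r_3 = 5.0107
beam 4: φ=135°, α=195°
  d=(-0.9659,-0.2588)  start (3,2)  tX=0.6626 tY=0.6182  stride 1/|dx|=1.0353 1/|dy|=3.8637
    cross y-line → (3,1), t=0.6182 (wall)
  → r_4 = 0.6182

ranges = [0.1656, 2.4433, 5.0107, 0.6182]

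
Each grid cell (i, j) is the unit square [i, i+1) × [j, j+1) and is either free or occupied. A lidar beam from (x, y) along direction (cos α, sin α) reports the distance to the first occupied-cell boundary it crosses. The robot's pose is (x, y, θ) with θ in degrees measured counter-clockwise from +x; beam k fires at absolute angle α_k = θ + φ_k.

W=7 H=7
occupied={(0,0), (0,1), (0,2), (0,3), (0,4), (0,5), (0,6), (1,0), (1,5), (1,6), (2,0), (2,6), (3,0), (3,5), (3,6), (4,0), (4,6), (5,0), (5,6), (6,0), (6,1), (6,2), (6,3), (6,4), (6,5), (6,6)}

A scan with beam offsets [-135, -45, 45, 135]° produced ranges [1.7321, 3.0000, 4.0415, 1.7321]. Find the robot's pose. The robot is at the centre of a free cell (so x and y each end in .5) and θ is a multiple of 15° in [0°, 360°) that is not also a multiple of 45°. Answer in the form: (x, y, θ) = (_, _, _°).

(x, y, θ) = (4.5, 2.5, 105°)

Candidates: 23 free-cell centres × 16 headings = 368 poses. Raycast each; keep the one whose scan matches to 4 dp.
  (4.5, 1.5, 240°): beam 1 = 3.6235 ≠ 1.7321 ✗
  (5.5, 4.5, 165°): beam 1 = 0.5774 ≠ 1.7321 ✗
  (2.5, 1.5, 15°): beam 1 = 0.5774 ≠ 1.7321 ✗
  (5.5, 5.5, 30°): beam 1 = 4.6587 ≠ 1.7321 ✗
  (3.5, 3.5, 195°): beam 1 = 2.8868 ≠ 1.7321 ✗
  …
  (4.5, 2.5, 105°): r_1=1.7321, r_2=3.0000, r_3=4.0415, r_4=1.7321 — all match ✓
Unique over the lattice → pose = (4.5, 2.5, 105°).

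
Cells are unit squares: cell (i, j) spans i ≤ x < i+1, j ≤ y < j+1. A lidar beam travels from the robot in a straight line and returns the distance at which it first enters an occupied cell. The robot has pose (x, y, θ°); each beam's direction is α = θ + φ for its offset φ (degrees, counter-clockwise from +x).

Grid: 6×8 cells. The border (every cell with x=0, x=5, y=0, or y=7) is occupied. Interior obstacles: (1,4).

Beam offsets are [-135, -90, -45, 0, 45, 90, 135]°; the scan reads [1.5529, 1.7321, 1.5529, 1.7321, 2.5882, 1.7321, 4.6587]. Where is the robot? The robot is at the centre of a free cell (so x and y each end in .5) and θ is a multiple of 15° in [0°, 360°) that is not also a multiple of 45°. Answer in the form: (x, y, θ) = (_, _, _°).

The pose lattice has 23·16 = 368 candidates. Test each by forward raycasting.
  (1.5, 1.5, 75°): beam 1 = 0.5774 ≠ 1.5529 ✗
  (1.5, 2.5, 285°): beam 1 = 0.5774 ≠ 1.5529 ✗
  (3.5, 4.5, 345°): beam 1 = 2.8868 ≠ 1.5529 ✗
  (1.5, 6.5, 150°): beam 1 = 1.9319 ≠ 1.5529 ✗
  …
  (3.5, 5.5, 120°): r_1=1.5529, r_2=1.7321, r_3=1.5529, r_4=1.7321, r_5=2.5882, r_6=1.7321, r_7=4.6587 — all match ✓
Only this pose fits every beam.

(x, y, θ) = (3.5, 5.5, 120°)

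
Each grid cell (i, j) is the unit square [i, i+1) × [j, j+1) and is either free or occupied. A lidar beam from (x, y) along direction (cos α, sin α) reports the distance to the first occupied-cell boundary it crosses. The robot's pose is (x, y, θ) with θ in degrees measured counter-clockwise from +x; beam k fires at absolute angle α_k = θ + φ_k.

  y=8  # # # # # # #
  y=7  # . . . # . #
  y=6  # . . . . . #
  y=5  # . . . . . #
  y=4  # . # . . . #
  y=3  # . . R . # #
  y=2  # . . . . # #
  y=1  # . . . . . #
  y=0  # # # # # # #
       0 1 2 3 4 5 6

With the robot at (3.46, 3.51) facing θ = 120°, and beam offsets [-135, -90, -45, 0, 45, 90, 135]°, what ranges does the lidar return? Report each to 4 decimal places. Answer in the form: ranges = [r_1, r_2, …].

ranges = [1.5943, 2.9329, 3.6131, 0.9200, 2.5468, 2.8406, 2.5985]

beam 1: φ=-135°, α=345°
  cosα=0.9659 sinα=-0.2588 | (3,3) | tMaxX 0.5590 tMaxY 1.9705 | tΔX 1.0353 tΔY 3.8637
    t=0.5590 [x] (4,3)
    t=1.5943 [x] (5,3) — stop
  → r_1 = 1.5943
beam 2: φ=-90°, α=30°
  cosα=0.8660 sinα=0.5000 | (3,3) | tMaxX 0.6235 tMaxY 0.9800 | tΔX 1.1547 tΔY 2.0000
    t=0.6235 [x] (4,3)
    t=0.9800 [y] (4,4)
    t=1.7782 [x] (5,4)
    t=2.9329 [x] (6,4) — stop
  → r_2 = 2.9329
beam 3: φ=-45°, α=75°
  cosα=0.2588 sinα=0.9659 | (3,3) | tMaxX 2.0864 tMaxY 0.5073 | tΔX 3.8637 tΔY 1.0353
    t=0.5073 [y] (3,4)
    t=1.5426 [y] (3,5)
    t=2.0864 [x] (4,5)
    t=2.5778 [y] (4,6)
    t=3.6131 [y] (4,7) — stop
  → r_3 = 3.6131
beam 4: φ=0°, α=120°
  cosα=-0.5000 sinα=0.8660 | (3,3) | tMaxX 0.9200 tMaxY 0.5658 | tΔX 2.0000 tΔY 1.1547
    t=0.5658 [y] (3,4)
    t=0.9200 [x] (2,4) — stop
  → r_4 = 0.9200
beam 5: φ=45°, α=165°
  cosα=-0.9659 sinα=0.2588 | (3,3) | tMaxX 0.4762 tMaxY 1.8932 | tΔX 1.0353 tΔY 3.8637
    t=0.4762 [x] (2,3)
    t=1.5115 [x] (1,3)
    t=1.8932 [y] (1,4)
    t=2.5468 [x] (0,4) — stop
  → r_5 = 2.5468
beam 6: φ=90°, α=210°
  cosα=-0.8660 sinα=-0.5000 | (3,3) | tMaxX 0.5312 tMaxY 1.0200 | tΔX 1.1547 tΔY 2.0000
    t=0.5312 [x] (2,3)
    t=1.0200 [y] (2,2)
    t=1.6859 [x] (1,2)
    t=2.8406 [x] (0,2) — stop
  → r_6 = 2.8406
beam 7: φ=135°, α=255°
  cosα=-0.2588 sinα=-0.9659 | (3,3) | tMaxX 1.7773 tMaxY 0.5280 | tΔX 3.8637 tΔY 1.0353
    t=0.5280 [y] (3,2)
    t=1.5633 [y] (3,1)
    t=1.7773 [x] (2,1)
    t=2.5985 [y] (2,0) — stop
  → r_7 = 2.5985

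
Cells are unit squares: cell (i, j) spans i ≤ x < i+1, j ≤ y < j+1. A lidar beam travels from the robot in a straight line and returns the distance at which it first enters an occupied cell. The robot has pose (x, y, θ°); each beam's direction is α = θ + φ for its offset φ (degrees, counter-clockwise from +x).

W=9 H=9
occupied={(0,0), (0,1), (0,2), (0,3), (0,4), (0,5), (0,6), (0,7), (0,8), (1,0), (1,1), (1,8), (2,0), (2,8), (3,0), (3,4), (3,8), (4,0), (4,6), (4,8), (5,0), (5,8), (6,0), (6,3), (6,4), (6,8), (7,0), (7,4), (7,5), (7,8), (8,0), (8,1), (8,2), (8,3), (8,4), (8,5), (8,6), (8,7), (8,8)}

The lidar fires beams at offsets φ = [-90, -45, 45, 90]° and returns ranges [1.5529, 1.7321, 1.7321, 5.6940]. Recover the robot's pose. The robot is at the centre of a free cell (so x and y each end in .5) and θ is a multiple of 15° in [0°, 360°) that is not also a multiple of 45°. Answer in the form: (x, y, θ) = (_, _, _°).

Candidates: 42 free-cell centres × 16 headings = 672 poses. Raycast each; keep the one whose scan matches to 4 dp.
  (1.5, 2.5, 165°): beam 1 = 5.6940 ≠ 1.5529 ✗
  (2.5, 1.5, 165°): beam 1 = 2.5882 ≠ 1.5529 ✗
  (1.5, 5.5, 165°): beam 1 = 2.5882 ≠ 1.5529 ✗
  (7.5, 3.5, 15°): beam 1 = 1.9319 ≠ 1.5529 ✗
  …
  (4.5, 2.5, 345°): r_1=1.5529, r_2=1.7321, r_3=1.7321, r_4=5.6940 — all match ✓
No second candidate reproduces the full scan.

(x, y, θ) = (4.5, 2.5, 345°)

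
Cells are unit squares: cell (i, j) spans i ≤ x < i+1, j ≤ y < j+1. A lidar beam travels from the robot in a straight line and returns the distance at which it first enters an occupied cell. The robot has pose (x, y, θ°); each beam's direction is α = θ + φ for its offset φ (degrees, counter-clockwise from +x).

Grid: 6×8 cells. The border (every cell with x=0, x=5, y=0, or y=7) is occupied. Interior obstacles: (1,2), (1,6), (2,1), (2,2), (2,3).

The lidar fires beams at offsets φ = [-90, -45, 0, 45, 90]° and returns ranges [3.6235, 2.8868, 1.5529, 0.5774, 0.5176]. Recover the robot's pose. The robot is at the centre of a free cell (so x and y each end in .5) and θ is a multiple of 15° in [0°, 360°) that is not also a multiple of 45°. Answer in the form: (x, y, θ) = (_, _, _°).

The pose lattice has 19·16 = 304 candidates. Test each by forward raycasting.
  (4.5, 4.5, 330°): beam 1 = 3.0000 ≠ 3.6235 ✗
  (3.5, 6.5, 285°): beam 1 = 1.5529 ≠ 3.6235 ✗
  (3.5, 4.5, 345°): beam 1 = 1.9319 ≠ 3.6235 ✗
  (4.5, 3.5, 285°): beam 1 = 1.5529 ≠ 3.6235 ✗
  …
  (1.5, 4.5, 105°): r_1=3.6235, r_2=2.8868, r_3=1.5529, r_4=0.5774, r_5=0.5176 — all match ✓
Unique over the lattice → pose = (1.5, 4.5, 105°).

(x, y, θ) = (1.5, 4.5, 105°)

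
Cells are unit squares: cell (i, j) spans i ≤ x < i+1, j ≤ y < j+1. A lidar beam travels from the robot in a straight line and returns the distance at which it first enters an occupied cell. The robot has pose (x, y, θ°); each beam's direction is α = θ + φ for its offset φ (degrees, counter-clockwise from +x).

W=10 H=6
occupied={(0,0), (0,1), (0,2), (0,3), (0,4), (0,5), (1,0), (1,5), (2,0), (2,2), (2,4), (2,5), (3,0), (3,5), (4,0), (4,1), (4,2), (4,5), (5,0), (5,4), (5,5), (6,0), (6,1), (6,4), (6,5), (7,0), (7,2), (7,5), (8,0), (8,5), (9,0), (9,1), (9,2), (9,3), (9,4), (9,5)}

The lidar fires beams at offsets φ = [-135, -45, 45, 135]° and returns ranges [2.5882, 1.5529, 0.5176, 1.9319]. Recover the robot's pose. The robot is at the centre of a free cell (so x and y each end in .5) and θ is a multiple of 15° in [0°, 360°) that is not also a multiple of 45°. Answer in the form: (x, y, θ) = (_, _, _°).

The pose lattice has 24·16 = 384 candidates. Test each by forward raycasting.
  (7.5, 3.5, 195°): beam 1 = 1.7321 ≠ 2.5882 ✗
  (8.5, 4.5, 30°): beam 1 = 1.9319 ≠ 2.5882 ✗
  (1.5, 3.5, 15°): beam 1 = 1.0000 ≠ 2.5882 ✗
  (4.5, 4.5, 330°): beam 1 = 1.5529 ≠ 2.5882 ✗
  (2.5, 1.5, 300°): beam 1 = 1.5529 ≠ 2.5882 ✗
  …
  (1.5, 3.5, 120°): r_1=2.5882, r_2=1.5529, r_3=0.5176, r_4=1.9319 — all match ✓
Unique over the lattice → pose = (1.5, 3.5, 120°).

(x, y, θ) = (1.5, 3.5, 120°)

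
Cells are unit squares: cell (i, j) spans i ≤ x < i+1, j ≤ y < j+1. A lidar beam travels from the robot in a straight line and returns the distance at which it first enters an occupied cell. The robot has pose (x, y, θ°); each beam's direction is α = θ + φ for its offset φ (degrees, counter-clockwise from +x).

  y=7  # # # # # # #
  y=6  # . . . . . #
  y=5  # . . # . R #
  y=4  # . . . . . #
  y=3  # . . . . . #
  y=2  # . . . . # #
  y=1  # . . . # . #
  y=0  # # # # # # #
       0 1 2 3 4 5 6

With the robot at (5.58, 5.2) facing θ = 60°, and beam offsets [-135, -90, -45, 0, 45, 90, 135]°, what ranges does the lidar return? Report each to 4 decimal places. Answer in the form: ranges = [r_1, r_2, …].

beam 1: φ=-135°, α=285°
  d=(0.2588,-0.9659)  start (5,5)  tX=1.6228 tY=0.2071  stride 1/|dx|=3.8637 1/|dy|=1.0353
    cross y-line → (5,4), t=0.2071
    cross y-line → (5,3), t=1.2423
    cross x-line → (6,3), t=1.6228 (wall)
  → r_1 = 1.6228
beam 2: φ=-90°, α=330°
  d=(0.8660,-0.5000)  start (5,5)  tX=0.4850 tY=0.4000  stride 1/|dx|=1.1547 1/|dy|=2.0000
    cross y-line → (5,4), t=0.4000
    cross x-line → (6,4), t=0.4850 (wall)
  → r_2 = 0.4850
beam 3: φ=-45°, α=15°
  d=(0.9659,0.2588)  start (5,5)  tX=0.4348 tY=3.0910  stride 1/|dx|=1.0353 1/|dy|=3.8637
    cross x-line → (6,5), t=0.4348 (wall)
  → r_3 = 0.4348
beam 4: φ=0°, α=60°
  d=(0.5000,0.8660)  start (5,5)  tX=0.8400 tY=0.9238  stride 1/|dx|=2.0000 1/|dy|=1.1547
    cross x-line → (6,5), t=0.8400 (wall)
  → r_4 = 0.8400
beam 5: φ=45°, α=105°
  d=(-0.2588,0.9659)  start (5,5)  tX=2.2409 tY=0.8282  stride 1/|dx|=3.8637 1/|dy|=1.0353
    cross y-line → (5,6), t=0.8282
    cross y-line → (5,7), t=1.8635 (wall)
  → r_5 = 1.8635
beam 6: φ=90°, α=150°
  d=(-0.8660,0.5000)  start (5,5)  tX=0.6697 tY=1.6000  stride 1/|dx|=1.1547 1/|dy|=2.0000
    cross x-line → (4,5), t=0.6697
    cross y-line → (4,6), t=1.6000
    cross x-line → (3,6), t=1.8244
    cross x-line → (2,6), t=2.9791
    cross y-line → (2,7), t=3.6000 (wall)
  → r_6 = 3.6000
beam 7: φ=135°, α=195°
  d=(-0.9659,-0.2588)  start (5,5)  tX=0.6005 tY=0.7727  stride 1/|dx|=1.0353 1/|dy|=3.8637
    cross x-line → (4,5), t=0.6005
    cross y-line → (4,4), t=0.7727
    cross x-line → (3,4), t=1.6357
    cross x-line → (2,4), t=2.6710
    cross x-line → (1,4), t=3.7063
    cross y-line → (1,3), t=4.6364
    cross x-line → (0,3), t=4.7416 (wall)
  → r_7 = 4.7416

ranges = [1.6228, 0.4850, 0.4348, 0.8400, 1.8635, 3.6000, 4.7416]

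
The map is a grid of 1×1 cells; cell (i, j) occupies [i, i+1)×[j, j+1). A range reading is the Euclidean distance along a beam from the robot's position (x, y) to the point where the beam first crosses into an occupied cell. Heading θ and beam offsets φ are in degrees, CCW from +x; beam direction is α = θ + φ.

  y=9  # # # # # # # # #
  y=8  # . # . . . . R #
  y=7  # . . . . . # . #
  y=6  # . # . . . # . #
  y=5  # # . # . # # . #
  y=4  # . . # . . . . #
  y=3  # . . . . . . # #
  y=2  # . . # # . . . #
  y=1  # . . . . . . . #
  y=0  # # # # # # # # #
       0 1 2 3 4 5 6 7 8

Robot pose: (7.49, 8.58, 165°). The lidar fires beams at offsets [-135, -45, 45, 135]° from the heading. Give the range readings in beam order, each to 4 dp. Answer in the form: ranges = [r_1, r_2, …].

ranges = [0.5889, 0.4850, 1.1600, 1.0200]

beam 1: φ=-135°, α=30°
  direction (0.8660, 0.5000); cell (7,8); t to first gridline: x 0.5889, y 0.8400 (then +1.1547 / +2.0000)
    (8,8) via x @ 0.5889  # hit
  → r_1 = 0.5889
beam 2: φ=-45°, α=120°
  direction (-0.5000, 0.8660); cell (7,8); t to first gridline: x 0.9800, y 0.4850 (then +2.0000 / +1.1547)
    (7,9) via y @ 0.4850  # hit
  → r_2 = 0.4850
beam 3: φ=45°, α=210°
  direction (-0.8660, -0.5000); cell (7,8); t to first gridline: x 0.5658, y 1.1600 (then +1.1547 / +2.0000)
    (6,8) via x @ 0.5658
    (6,7) via y @ 1.1600  # hit
  → r_3 = 1.1600
beam 4: φ=135°, α=300°
  direction (0.5000, -0.8660); cell (7,8); t to first gridline: x 1.0200, y 0.6697 (then +2.0000 / +1.1547)
    (7,7) via y @ 0.6697
    (8,7) via x @ 1.0200  # hit
  → r_4 = 1.0200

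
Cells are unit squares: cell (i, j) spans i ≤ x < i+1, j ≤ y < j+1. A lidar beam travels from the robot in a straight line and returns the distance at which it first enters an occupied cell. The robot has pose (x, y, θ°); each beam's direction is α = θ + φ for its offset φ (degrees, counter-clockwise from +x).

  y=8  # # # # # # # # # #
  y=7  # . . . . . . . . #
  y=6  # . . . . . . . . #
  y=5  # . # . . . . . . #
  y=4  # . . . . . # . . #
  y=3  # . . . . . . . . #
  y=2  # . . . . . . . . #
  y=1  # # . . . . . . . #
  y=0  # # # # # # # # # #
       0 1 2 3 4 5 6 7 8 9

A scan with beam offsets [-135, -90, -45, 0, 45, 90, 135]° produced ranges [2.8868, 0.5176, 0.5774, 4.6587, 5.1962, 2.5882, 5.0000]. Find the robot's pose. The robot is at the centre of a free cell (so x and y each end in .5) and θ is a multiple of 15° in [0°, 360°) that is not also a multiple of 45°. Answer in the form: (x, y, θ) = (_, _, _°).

(x, y, θ) = (3.5, 5.5, 255°)

Enumerate (i+0.5, j+0.5, θ) over the 53 free cells and 16 admissible headings. For each, cast all 7 beams and compare to the given ranges.
  (5.5, 5.5, 105°): beam 1 = 1.0000 ≠ 2.8868 ✗
  (2.5, 2.5, 120°): beam 1 = 5.7956 ≠ 2.8868 ✗
  (1.5, 2.5, 60°): beam 1 = 0.5176 ≠ 2.8868 ✗
  (2.5, 1.5, 240°): beam 1 = 5.7956 ≠ 2.8868 ✗
  …
  (3.5, 5.5, 255°): r_1=2.8868, r_2=0.5176, r_3=0.5774, r_4=4.6587, r_5=5.1962, r_6=2.5882, r_7=5.0000 — all match ✓
Only this pose fits every beam.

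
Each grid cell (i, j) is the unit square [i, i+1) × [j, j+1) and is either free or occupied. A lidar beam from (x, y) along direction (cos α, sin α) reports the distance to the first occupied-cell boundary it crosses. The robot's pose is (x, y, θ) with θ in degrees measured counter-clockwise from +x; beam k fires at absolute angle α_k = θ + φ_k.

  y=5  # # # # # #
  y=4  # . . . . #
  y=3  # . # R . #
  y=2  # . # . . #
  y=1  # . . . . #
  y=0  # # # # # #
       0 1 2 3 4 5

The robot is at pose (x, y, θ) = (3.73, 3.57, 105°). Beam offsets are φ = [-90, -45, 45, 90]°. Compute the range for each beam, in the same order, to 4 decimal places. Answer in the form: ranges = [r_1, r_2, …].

ranges = [1.3148, 1.6512, 0.8429, 0.7558]

beam 1: φ=-90°, α=15°
  cosα=0.9659 sinα=0.2588 | (3,3) | tMaxX 0.2795 tMaxY 1.6614 | tΔX 1.0353 tΔY 3.8637
    t=0.2795 [x] (4,3)
    t=1.3148 [x] (5,3) — stop
  → r_1 = 1.3148
beam 2: φ=-45°, α=60°
  cosα=0.5000 sinα=0.8660 | (3,3) | tMaxX 0.5400 tMaxY 0.4965 | tΔX 2.0000 tΔY 1.1547
    t=0.4965 [y] (3,4)
    t=0.5400 [x] (4,4)
    t=1.6512 [y] (4,5) — stop
  → r_2 = 1.6512
beam 3: φ=45°, α=150°
  cosα=-0.8660 sinα=0.5000 | (3,3) | tMaxX 0.8429 tMaxY 0.8600 | tΔX 1.1547 tΔY 2.0000
    t=0.8429 [x] (2,3) — stop
  → r_3 = 0.8429
beam 4: φ=90°, α=195°
  cosα=-0.9659 sinα=-0.2588 | (3,3) | tMaxX 0.7558 tMaxY 2.2023 | tΔX 1.0353 tΔY 3.8637
    t=0.7558 [x] (2,3) — stop
  → r_4 = 0.7558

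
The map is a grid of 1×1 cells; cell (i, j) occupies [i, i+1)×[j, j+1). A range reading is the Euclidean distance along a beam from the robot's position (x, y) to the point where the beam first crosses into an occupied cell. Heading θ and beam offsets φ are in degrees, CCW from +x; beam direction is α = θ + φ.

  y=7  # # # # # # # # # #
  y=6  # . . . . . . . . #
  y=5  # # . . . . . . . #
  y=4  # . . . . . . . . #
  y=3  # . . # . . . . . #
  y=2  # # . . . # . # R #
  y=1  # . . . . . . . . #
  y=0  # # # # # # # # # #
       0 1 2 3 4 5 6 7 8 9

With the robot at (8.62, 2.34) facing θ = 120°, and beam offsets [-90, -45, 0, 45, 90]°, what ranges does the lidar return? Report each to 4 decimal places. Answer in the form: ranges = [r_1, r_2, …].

beam 1: φ=-90°, α=30°
  direction (0.8660, 0.5000); cell (8,2); t to first gridline: x 0.4388, y 1.3200 (then +1.1547 / +2.0000)
    (9,2) via x @ 0.4388  # hit
  → r_1 = 0.4388
beam 2: φ=-45°, α=75°
  direction (0.2588, 0.9659); cell (8,2); t to first gridline: x 1.4682, y 0.6833 (then +3.8637 / +1.0353)
    (8,3) via y @ 0.6833
    (9,3) via x @ 1.4682  # hit
  → r_2 = 1.4682
beam 3: φ=0°, α=120°
  direction (-0.5000, 0.8660); cell (8,2); t to first gridline: x 1.2400, y 0.7621 (then +2.0000 / +1.1547)
    (8,3) via y @ 0.7621
    (7,3) via x @ 1.2400
    (7,4) via y @ 1.9168
    (7,5) via y @ 3.0715
    (6,5) via x @ 3.2400
    (6,6) via y @ 4.2262
    (5,6) via x @ 5.2400
    (5,7) via y @ 5.3809  # hit
  → r_3 = 5.3809
beam 4: φ=45°, α=165°
  direction (-0.9659, 0.2588); cell (8,2); t to first gridline: x 0.6419, y 2.5500 (then +1.0353 / +3.8637)
    (7,2) via x @ 0.6419  # hit
  → r_4 = 0.6419
beam 5: φ=90°, α=210°
  direction (-0.8660, -0.5000); cell (8,2); t to first gridline: x 0.7159, y 0.6800 (then +1.1547 / +2.0000)
    (8,1) via y @ 0.6800
    (7,1) via x @ 0.7159
    (6,1) via x @ 1.8706
    (6,0) via y @ 2.6800  # hit
  → r_5 = 2.6800

ranges = [0.4388, 1.4682, 5.3809, 0.6419, 2.6800]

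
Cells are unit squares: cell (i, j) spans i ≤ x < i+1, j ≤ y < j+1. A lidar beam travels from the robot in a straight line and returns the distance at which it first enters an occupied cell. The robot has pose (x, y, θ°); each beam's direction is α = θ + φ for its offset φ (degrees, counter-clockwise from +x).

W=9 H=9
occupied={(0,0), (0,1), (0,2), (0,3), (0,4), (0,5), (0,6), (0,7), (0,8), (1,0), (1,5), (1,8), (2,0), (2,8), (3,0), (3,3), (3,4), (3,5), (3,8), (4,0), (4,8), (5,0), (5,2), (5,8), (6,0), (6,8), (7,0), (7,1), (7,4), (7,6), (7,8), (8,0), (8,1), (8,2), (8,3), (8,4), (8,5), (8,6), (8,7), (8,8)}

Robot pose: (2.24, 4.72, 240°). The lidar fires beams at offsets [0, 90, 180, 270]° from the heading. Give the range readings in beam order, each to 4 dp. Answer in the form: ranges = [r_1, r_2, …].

beam 1: φ=0°, α=240°
  d=(-0.5000,-0.8660)  start (2,4)  tX=0.4800 tY=0.8314  stride 1/|dx|=2.0000 1/|dy|=1.1547
    cross x-line → (1,4), t=0.4800
    cross y-line → (1,3), t=0.8314
    cross y-line → (1,2), t=1.9861
    cross x-line → (0,2), t=2.4800 (wall)
  → r_1 = 2.4800
beam 2: φ=90°, α=330°
  d=(0.8660,-0.5000)  start (2,4)  tX=0.8776 tY=1.4400  stride 1/|dx|=1.1547 1/|dy|=2.0000
    cross x-line → (3,4), t=0.8776 (wall)
  → r_2 = 0.8776
beam 3: φ=180°, α=60°
  d=(0.5000,0.8660)  start (2,4)  tX=1.5200 tY=0.3233  stride 1/|dx|=2.0000 1/|dy|=1.1547
    cross y-line → (2,5), t=0.3233
    cross y-line → (2,6), t=1.4780
    cross x-line → (3,6), t=1.5200
    cross y-line → (3,7), t=2.6327
    cross x-line → (4,7), t=3.5200
    cross y-line → (4,8), t=3.7874 (wall)
  → r_3 = 3.7874
beam 4: φ=270°, α=150°
  d=(-0.8660,0.5000)  start (2,4)  tX=0.2771 tY=0.5600  stride 1/|dx|=1.1547 1/|dy|=2.0000
    cross x-line → (1,4), t=0.2771
    cross y-line → (1,5), t=0.5600 (wall)
  → r_4 = 0.5600

ranges = [2.4800, 0.8776, 3.7874, 0.5600]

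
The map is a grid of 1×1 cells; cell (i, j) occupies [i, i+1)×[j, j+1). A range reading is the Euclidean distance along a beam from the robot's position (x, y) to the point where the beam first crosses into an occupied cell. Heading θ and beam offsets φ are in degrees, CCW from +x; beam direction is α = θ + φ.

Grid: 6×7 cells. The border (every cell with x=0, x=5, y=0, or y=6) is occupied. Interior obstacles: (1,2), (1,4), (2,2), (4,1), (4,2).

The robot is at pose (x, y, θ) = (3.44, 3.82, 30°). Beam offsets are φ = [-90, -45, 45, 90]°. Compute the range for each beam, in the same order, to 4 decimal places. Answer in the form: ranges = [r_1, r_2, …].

beam 1: φ=-90°, α=300°
  dir = (cos 300°, sin 300°) = (0.5000, -0.8660); from cell (3,3)
  next x-line at t=1.1200, next y-line at t=0.9469; Δt_x=2.0000, Δt_y=1.1547
    y: enter (3,2) at t=0.9469
    x: enter (4,2) at t=1.1200 ← occupied
  → r_1 = 1.1200
beam 2: φ=-45°, α=345°
  dir = (cos 345°, sin 345°) = (0.9659, -0.2588); from cell (3,3)
  next x-line at t=0.5798, next y-line at t=3.1682; Δt_x=1.0353, Δt_y=3.8637
    x: enter (4,3) at t=0.5798
    x: enter (5,3) at t=1.6150 ← occupied
  → r_2 = 1.6150
beam 3: φ=45°, α=75°
  dir = (cos 75°, sin 75°) = (0.2588, 0.9659); from cell (3,3)
  next x-line at t=2.1637, next y-line at t=0.1863; Δt_x=3.8637, Δt_y=1.0353
    y: enter (3,4) at t=0.1863
    y: enter (3,5) at t=1.2216
    x: enter (4,5) at t=2.1637
    y: enter (4,6) at t=2.2569 ← occupied
  → r_3 = 2.2569
beam 4: φ=90°, α=120°
  dir = (cos 120°, sin 120°) = (-0.5000, 0.8660); from cell (3,3)
  next x-line at t=0.8800, next y-line at t=0.2078; Δt_x=2.0000, Δt_y=1.1547
    y: enter (3,4) at t=0.2078
    x: enter (2,4) at t=0.8800
    y: enter (2,5) at t=1.3625
    y: enter (2,6) at t=2.5172 ← occupied
  → r_4 = 2.5172

ranges = [1.1200, 1.6150, 2.2569, 2.5172]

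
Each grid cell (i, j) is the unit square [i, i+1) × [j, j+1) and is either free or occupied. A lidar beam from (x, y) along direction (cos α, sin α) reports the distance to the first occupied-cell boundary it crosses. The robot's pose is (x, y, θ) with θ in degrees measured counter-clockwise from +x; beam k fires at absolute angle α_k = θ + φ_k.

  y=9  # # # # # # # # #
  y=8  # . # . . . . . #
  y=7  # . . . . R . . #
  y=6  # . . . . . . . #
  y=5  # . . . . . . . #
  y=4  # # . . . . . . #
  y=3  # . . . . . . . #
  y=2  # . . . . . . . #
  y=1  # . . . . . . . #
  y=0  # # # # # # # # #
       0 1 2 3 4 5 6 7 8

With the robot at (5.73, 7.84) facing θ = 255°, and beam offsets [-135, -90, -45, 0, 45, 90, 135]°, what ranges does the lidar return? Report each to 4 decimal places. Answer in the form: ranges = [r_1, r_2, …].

ranges = [1.3395, 2.8263, 5.4617, 7.0813, 4.5400, 2.3501, 2.3200]

beam 1: φ=-135°, α=120°
  direction (-0.5000, 0.8660); cell (5,7); t to first gridline: x 1.4600, y 0.1848 (then +2.0000 / +1.1547)
    (5,8) via y @ 0.1848
    (5,9) via y @ 1.3395  # hit
  → r_1 = 1.3395
beam 2: φ=-90°, α=165°
  direction (-0.9659, 0.2588); cell (5,7); t to first gridline: x 0.7558, y 0.6182 (then +1.0353 / +3.8637)
    (5,8) via y @ 0.6182
    (4,8) via x @ 0.7558
    (3,8) via x @ 1.7910
    (2,8) via x @ 2.8263  # hit
  → r_2 = 2.8263
beam 3: φ=-45°, α=210°
  direction (-0.8660, -0.5000); cell (5,7); t to first gridline: x 0.8429, y 1.6800 (then +1.1547 / +2.0000)
    (4,7) via x @ 0.8429
    (4,6) via y @ 1.6800
    (3,6) via x @ 1.9976
    (2,6) via x @ 3.1523
    (2,5) via y @ 3.6800
    (1,5) via x @ 4.3070
    (0,5) via x @ 5.4617  # hit
  → r_3 = 5.4617
beam 4: φ=0°, α=255°
  direction (-0.2588, -0.9659); cell (5,7); t to first gridline: x 2.8205, y 0.8696 (then +3.8637 / +1.0353)
    (5,6) via y @ 0.8696
    (5,5) via y @ 1.9049
    (4,5) via x @ 2.8205
    (4,4) via y @ 2.9402
    (4,3) via y @ 3.9755
    (4,2) via y @ 5.0107
    (4,1) via y @ 6.0460
    (3,1) via x @ 6.6842
    (3,0) via y @ 7.0813  # hit
  → r_4 = 7.0813
beam 5: φ=45°, α=300°
  direction (0.5000, -0.8660); cell (5,7); t to first gridline: x 0.5400, y 0.9699 (then +2.0000 / +1.1547)
    (6,7) via x @ 0.5400
    (6,6) via y @ 0.9699
    (6,5) via y @ 2.1246
    (7,5) via x @ 2.5400
    (7,4) via y @ 3.2793
    (7,3) via y @ 4.4341
    (8,3) via x @ 4.5400  # hit
  → r_5 = 4.5400
beam 6: φ=90°, α=345°
  direction (0.9659, -0.2588); cell (5,7); t to first gridline: x 0.2795, y 3.2455 (then +1.0353 / +3.8637)
    (6,7) via x @ 0.2795
    (7,7) via x @ 1.3148
    (8,7) via x @ 2.3501  # hit
  → r_6 = 2.3501
beam 7: φ=135°, α=30°
  direction (0.8660, 0.5000); cell (5,7); t to first gridline: x 0.3118, y 0.3200 (then +1.1547 / +2.0000)
    (6,7) via x @ 0.3118
    (6,8) via y @ 0.3200
    (7,8) via x @ 1.4665
    (7,9) via y @ 2.3200  # hit
  → r_7 = 2.3200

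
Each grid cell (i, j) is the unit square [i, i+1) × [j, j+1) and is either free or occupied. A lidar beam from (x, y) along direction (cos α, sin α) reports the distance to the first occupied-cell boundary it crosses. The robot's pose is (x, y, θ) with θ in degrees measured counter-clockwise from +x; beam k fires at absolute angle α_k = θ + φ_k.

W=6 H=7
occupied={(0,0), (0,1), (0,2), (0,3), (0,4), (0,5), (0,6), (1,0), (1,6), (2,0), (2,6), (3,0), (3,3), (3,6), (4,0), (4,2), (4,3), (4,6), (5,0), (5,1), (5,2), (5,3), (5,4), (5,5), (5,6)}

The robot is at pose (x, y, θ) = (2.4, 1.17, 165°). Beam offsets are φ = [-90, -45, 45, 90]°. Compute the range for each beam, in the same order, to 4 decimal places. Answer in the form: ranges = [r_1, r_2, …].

ranges = [2.3182, 2.8000, 0.3400, 0.1760]

beam 1: φ=-90°, α=75°
  d=(0.2588,0.9659)  start (2,1)  tX=2.3182 tY=0.8593  stride 1/|dx|=3.8637 1/|dy|=1.0353
    cross y-line → (2,2), t=0.8593
    cross y-line → (2,3), t=1.8946
    cross x-line → (3,3), t=2.3182 (wall)
  → r_1 = 2.3182
beam 2: φ=-45°, α=120°
  d=(-0.5000,0.8660)  start (2,1)  tX=0.8000 tY=0.9584  stride 1/|dx|=2.0000 1/|dy|=1.1547
    cross x-line → (1,1), t=0.8000
    cross y-line → (1,2), t=0.9584
    cross y-line → (1,3), t=2.1131
    cross x-line → (0,3), t=2.8000 (wall)
  → r_2 = 2.8000
beam 3: φ=45°, α=210°
  d=(-0.8660,-0.5000)  start (2,1)  tX=0.4619 tY=0.3400  stride 1/|dx|=1.1547 1/|dy|=2.0000
    cross y-line → (2,0), t=0.3400 (wall)
  → r_3 = 0.3400
beam 4: φ=90°, α=255°
  d=(-0.2588,-0.9659)  start (2,1)  tX=1.5455 tY=0.1760  stride 1/|dx|=3.8637 1/|dy|=1.0353
    cross y-line → (2,0), t=0.1760 (wall)
  → r_4 = 0.1760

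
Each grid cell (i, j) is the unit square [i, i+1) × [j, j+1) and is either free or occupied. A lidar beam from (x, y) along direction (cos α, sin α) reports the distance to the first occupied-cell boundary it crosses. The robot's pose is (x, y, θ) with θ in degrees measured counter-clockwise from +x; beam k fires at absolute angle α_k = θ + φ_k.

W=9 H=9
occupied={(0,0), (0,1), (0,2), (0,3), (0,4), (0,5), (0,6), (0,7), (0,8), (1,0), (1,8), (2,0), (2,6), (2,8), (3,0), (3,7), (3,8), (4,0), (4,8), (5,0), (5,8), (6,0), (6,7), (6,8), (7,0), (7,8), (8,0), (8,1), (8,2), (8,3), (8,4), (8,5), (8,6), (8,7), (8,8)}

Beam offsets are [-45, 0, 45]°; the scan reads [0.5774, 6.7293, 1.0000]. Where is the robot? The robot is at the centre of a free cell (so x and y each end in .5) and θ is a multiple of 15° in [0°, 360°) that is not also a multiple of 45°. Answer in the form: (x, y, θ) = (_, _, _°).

Enumerate (i+0.5, j+0.5, θ) over the 46 free cells and 16 admissible headings. For each, cast all 3 beams and compare to the given ranges.
  (7.5, 7.5, 150°): beam 1 = 0.5176 ≠ 0.5774 ✗
  (5.5, 1.5, 195°): beam 1 = 5.1962 ≠ 0.5774 ✗
  (5.5, 2.5, 195°): beam 1 = 5.1962 ≠ 0.5774 ✗
  …
  (7.5, 7.5, 255°): r_1=0.5774, r_2=6.7293, r_3=1.0000 — all match ✓
Unique over the lattice → pose = (7.5, 7.5, 255°).

(x, y, θ) = (7.5, 7.5, 255°)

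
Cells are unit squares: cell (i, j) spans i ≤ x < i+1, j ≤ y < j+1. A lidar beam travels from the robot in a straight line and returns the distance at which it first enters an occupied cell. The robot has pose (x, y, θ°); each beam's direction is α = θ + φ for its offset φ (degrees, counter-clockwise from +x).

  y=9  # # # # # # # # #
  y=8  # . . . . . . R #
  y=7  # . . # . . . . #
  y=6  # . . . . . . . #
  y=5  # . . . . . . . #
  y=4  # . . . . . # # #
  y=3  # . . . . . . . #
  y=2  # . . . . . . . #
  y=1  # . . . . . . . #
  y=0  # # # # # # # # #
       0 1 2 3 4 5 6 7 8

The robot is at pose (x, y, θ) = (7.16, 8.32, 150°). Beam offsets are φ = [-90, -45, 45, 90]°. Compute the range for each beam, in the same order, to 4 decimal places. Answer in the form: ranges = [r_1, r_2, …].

beam 1: φ=-90°, α=60°
  dir = (cos 60°, sin 60°) = (0.5000, 0.8660); from cell (7,8)
  next x-line at t=1.6800, next y-line at t=0.7852; Δt_x=2.0000, Δt_y=1.1547
    y: enter (7,9) at t=0.7852 ← occupied
  → r_1 = 0.7852
beam 2: φ=-45°, α=105°
  dir = (cos 105°, sin 105°) = (-0.2588, 0.9659); from cell (7,8)
  next x-line at t=0.6182, next y-line at t=0.7040; Δt_x=3.8637, Δt_y=1.0353
    x: enter (6,8) at t=0.6182
    y: enter (6,9) at t=0.7040 ← occupied
  → r_2 = 0.7040
beam 3: φ=45°, α=195°
  dir = (cos 195°, sin 195°) = (-0.9659, -0.2588); from cell (7,8)
  next x-line at t=0.1656, next y-line at t=1.2364; Δt_x=1.0353, Δt_y=3.8637
    x: enter (6,8) at t=0.1656
    x: enter (5,8) at t=1.2009
    y: enter (5,7) at t=1.2364
    x: enter (4,7) at t=2.2362
    x: enter (3,7) at t=3.2715 ← occupied
  → r_3 = 3.2715
beam 4: φ=90°, α=240°
  dir = (cos 240°, sin 240°) = (-0.5000, -0.8660); from cell (7,8)
  next x-line at t=0.3200, next y-line at t=0.3695; Δt_x=2.0000, Δt_y=1.1547
    x: enter (6,8) at t=0.3200
    y: enter (6,7) at t=0.3695
    y: enter (6,6) at t=1.5242
    x: enter (5,6) at t=2.3200
    y: enter (5,5) at t=2.6789
    y: enter (5,4) at t=3.8336
    x: enter (4,4) at t=4.3200
    y: enter (4,3) at t=4.9883
    y: enter (4,2) at t=6.1430
    x: enter (3,2) at t=6.3200
    y: enter (3,1) at t=7.2977
    x: enter (2,1) at t=8.3200
    y: enter (2,0) at t=8.4524 ← occupied
  → r_4 = 8.4524

ranges = [0.7852, 0.7040, 3.2715, 8.4524]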